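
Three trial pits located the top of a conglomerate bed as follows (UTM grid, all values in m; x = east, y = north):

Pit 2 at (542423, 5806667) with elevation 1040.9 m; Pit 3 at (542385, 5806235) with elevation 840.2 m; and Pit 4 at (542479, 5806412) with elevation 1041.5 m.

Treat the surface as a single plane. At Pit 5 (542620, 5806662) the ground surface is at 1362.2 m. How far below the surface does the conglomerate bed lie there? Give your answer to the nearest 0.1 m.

23.9 m

Two edge vectors: Pit 2→Pit 3 = (-38, -432, -200.7), Pit 2→Pit 4 = (56, -255, 0.6).
Normal n = (Pit 2→Pit 3) × (Pit 2→Pit 4) = (-51437.7, -11216.4, 33882).
So ∂z/∂x = −n_x/n_z = 1.518142376 and ∂z/∂y = −n_y/n_z = 0.331043032.
Intercept c from Pit 2: 1040.9 − 823475.34 − 1922256.65 = −2744691.09.
At (542620, 5806662): z_contact = 823774.42 + 1922254.99 − 2744691.09 = 1338.32 m.
Depth below ground = 1362.2 − 1338.32 = 23.9 m.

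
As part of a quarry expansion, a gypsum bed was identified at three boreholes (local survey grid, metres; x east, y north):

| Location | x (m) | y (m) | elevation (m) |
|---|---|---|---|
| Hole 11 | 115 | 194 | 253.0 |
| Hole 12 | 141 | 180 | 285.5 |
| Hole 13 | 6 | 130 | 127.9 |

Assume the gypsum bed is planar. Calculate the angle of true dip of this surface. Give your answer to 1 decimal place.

50.3°

Two edge vectors: Hole 11→Hole 12 = (26, -14, 32.5), Hole 11→Hole 13 = (-109, -64, -125.1).
Normal n = (Hole 11→Hole 12) × (Hole 11→Hole 13) = (3831.4, -289.9, -3190).
So ∂z/∂x = −n_x/n_z = 1.20107 and ∂z/∂y = −n_y/n_z = −0.09088.
Gradient magnitude |∇z| = √(a² + b²) = √(1.44256 + 0.00826) = 1.20450.
True dip = arctan(1.20450) = 50.3°, dipping toward W (azimuth ≈ 274°).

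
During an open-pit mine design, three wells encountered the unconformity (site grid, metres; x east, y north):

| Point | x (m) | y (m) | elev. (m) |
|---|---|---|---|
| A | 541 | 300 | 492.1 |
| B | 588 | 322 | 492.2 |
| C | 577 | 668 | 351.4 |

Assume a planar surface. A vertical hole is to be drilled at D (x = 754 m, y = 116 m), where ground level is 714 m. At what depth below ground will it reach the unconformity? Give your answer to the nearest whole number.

108 m

Two edge vectors: A→B = (47, 22, 0.1), A→C = (36, 368, -140.7).
Normal n = (A→B) × (A→C) = (-3132.2, 6616.5, 16504).
So ∂z/∂x = −n_x/n_z = 0.18978 and ∂z/∂y = −n_y/n_z = −0.40090.
Intercept c from A: 492.1 − 102.67 + 120.27 = 509.70.
At (754, 116): z_contact = 143.1 − 46.5 + 509.70 = 606.3 m.
Depth below ground = 714 − 606.3 = 108 m.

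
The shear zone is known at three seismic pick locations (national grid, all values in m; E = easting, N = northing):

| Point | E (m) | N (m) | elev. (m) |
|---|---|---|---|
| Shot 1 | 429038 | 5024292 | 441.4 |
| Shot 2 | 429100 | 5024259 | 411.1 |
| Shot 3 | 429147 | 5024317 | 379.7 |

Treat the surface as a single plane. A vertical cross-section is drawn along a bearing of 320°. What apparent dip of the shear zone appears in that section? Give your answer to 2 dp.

Two edge vectors: Shot 1→Shot 2 = (62, -33, -30.3), Shot 1→Shot 3 = (109, 25, -61.7).
Normal n = (Shot 1→Shot 2) × (Shot 1→Shot 3) = (2793.6, 522.7, 5147).
So ∂z/∂E = −n_x/n_z = −0.54276 and ∂z/∂N = −n_y/n_z = −0.10155.
Unit vector along 320° is (sin 320°, cos 320°) = (-0.6428, 0.7660).
Slope in that direction = a·(-0.6428) + b·(0.7660) = 0.27109.
Apparent dip = arctan|0.27109| = 15.17° (true dip is 28.9°, so apparent ≤ true as expected).

15.17°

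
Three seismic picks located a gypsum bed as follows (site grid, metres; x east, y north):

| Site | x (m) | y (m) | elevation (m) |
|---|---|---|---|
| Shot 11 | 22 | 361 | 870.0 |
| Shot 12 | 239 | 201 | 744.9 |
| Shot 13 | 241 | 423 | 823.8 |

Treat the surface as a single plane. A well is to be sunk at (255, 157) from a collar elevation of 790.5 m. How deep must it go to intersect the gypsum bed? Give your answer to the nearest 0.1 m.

66.4 m

Let the plane be z = a·x + b·y + c.
Shot 12−Shot 11: 217a − 160b = −125.1;  Shot 13−Shot 11: 219a + 62b = −46.2.
Solving gives a = −0.31237, b = 0.35822.
Then c = 870 − a·22 − b·361 = 747.55.
At (255, 157): z_contact = −79.66 + 56.24 + 747.55 = 724.14 m.
Depth below ground = 790.5 − 724.14 = 66.4 m.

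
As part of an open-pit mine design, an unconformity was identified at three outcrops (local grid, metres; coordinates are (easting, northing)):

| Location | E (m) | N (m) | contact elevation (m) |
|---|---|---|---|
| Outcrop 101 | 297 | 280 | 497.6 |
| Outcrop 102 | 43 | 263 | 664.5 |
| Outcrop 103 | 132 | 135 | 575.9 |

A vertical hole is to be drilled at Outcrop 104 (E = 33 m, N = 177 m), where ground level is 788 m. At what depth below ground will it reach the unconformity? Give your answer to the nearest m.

136 m

Two edge vectors: Outcrop 101→Outcrop 102 = (-254, -17, 166.9), Outcrop 101→Outcrop 103 = (-165, -145, 78.3).
Normal n = (Outcrop 101→Outcrop 102) × (Outcrop 101→Outcrop 103) = (22869.4, -7650.3, 34025).
So ∂z/∂E = −n_x/n_z = −0.67214 and ∂z/∂N = −n_y/n_z = 0.22484.
Intercept c from Outcrop 101: 497.6 + 199.62 − 62.96 = 634.27.
At (33, 177): z_contact = −22.2 + 39.8 + 634.27 = 651.9 m.
Depth below ground = 788 − 651.9 = 136 m.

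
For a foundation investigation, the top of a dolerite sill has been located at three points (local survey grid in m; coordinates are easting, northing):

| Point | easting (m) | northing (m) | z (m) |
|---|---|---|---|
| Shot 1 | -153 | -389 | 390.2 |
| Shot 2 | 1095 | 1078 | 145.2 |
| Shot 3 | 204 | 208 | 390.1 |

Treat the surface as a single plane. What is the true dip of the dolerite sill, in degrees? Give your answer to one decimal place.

37.6°

Two edge vectors: Shot 1→Shot 2 = (1248, 1467, -245), Shot 1→Shot 3 = (357, 597, -0.1).
Normal n = (Shot 1→Shot 2) × (Shot 1→Shot 3) = (146118.3, -87340.2, 221337).
So ∂z/∂easting = −n_x/n_z = −0.66016 and ∂z/∂northing = −n_y/n_z = 0.39460.
Gradient magnitude |∇z| = √(a² + b²) = √(0.43581 + 0.15571) = 0.76911.
True dip = arctan(0.76911) = 37.6°, dipping toward ESE (azimuth ≈ 121°).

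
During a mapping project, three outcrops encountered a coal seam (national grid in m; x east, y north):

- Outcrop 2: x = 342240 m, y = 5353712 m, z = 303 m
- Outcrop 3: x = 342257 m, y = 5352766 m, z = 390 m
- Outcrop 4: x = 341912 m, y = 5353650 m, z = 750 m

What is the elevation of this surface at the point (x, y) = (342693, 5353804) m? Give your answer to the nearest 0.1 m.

Two edge vectors: Outcrop 2→Outcrop 3 = (17, -946, 87), Outcrop 2→Outcrop 4 = (-328, -62, 447).
Normal n = (Outcrop 2→Outcrop 3) × (Outcrop 2→Outcrop 4) = (-417468, -36135, -311342).
So ∂z/∂x = −n_x/n_z = −1.340866314 and ∂z/∂y = −n_y/n_z = −0.116062080.
Intercept c from Outcrop 2: 303 + 458898.09 + 621362.95 = 1080564.04.
At (342693, 5353804): z = −459505.5 − 621373.6 + 1080564.04 = -315.1 m.

-315.1 m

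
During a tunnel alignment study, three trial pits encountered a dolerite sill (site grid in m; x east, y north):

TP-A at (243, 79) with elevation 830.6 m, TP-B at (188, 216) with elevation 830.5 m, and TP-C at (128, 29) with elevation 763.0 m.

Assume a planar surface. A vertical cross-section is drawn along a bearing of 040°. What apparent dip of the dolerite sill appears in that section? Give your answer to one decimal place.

Two edge vectors: TP-A→TP-B = (-55, 137, -0.1), TP-A→TP-C = (-115, -50, -67.6).
Normal n = (TP-A→TP-B) × (TP-A→TP-C) = (-9266.2, -3706.5, 18505).
So ∂z/∂x = −n_x/n_z = 0.50074 and ∂z/∂y = −n_y/n_z = 0.20030.
Unit vector along 040° is (sin 40°, cos 40°) = (0.6428, 0.7660).
Slope in that direction = a·(0.6428) + b·(0.7660) = 0.47531.
Apparent dip = arctan|0.47531| = 25.4° (true dip is 28.3°, so apparent ≤ true as expected).

25.4°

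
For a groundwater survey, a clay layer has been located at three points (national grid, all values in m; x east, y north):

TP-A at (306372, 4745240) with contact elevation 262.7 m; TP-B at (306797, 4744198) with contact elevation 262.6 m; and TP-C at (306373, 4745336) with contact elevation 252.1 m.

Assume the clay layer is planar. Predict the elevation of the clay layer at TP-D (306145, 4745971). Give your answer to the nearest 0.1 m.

Two edge vectors: TP-A→TP-B = (425, -1042, -0.1), TP-A→TP-C = (1, 96, -10.6).
Normal n = (TP-A→TP-B) × (TP-A→TP-C) = (11054.8, 4504.9, 41842).
So ∂z/∂x = −n_x/n_z = −0.264203432 and ∂z/∂y = −n_y/n_z = −0.107664548.
Intercept c from TP-A: 262.7 + 80944.53 + 510894.12 = 592101.35.
At (306145, 4745971): z = −80884.6 − 510972.8 + 592101.35 = 244.0 m.

244.0 m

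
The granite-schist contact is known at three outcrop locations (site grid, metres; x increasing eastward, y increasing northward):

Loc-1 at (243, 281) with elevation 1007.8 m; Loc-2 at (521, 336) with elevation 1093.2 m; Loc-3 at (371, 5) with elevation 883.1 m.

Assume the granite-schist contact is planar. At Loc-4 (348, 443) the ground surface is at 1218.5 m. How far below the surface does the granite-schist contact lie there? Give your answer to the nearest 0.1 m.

101.6 m

Two edge vectors: Loc-1→Loc-2 = (278, 55, 85.4), Loc-1→Loc-3 = (128, -276, -124.7).
Normal n = (Loc-1→Loc-2) × (Loc-1→Loc-3) = (16711.9, 45597.8, -83768).
So ∂z/∂x = −n_x/n_z = 0.19950 and ∂z/∂y = −n_y/n_z = 0.54433.
Intercept c from Loc-1: 1007.8 − 48.48 − 152.96 = 806.36.
At (348, 443): z_contact = 69.43 + 241.14 + 806.36 = 1116.93 m.
Depth below ground = 1218.5 − 1116.93 = 101.6 m.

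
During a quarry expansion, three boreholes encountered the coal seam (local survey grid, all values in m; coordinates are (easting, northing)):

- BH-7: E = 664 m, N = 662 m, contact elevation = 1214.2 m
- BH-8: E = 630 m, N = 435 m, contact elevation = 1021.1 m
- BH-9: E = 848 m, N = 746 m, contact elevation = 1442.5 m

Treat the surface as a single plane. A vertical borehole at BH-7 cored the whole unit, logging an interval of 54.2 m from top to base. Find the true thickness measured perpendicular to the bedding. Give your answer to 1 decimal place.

35.4 m

Two edge vectors: BH-7→BH-8 = (-34, -227, -193.1), BH-7→BH-9 = (184, 84, 228.3).
Normal n = (BH-7→BH-8) × (BH-7→BH-9) = (-35603.7, -27768.2, 38912).
So ∂z/∂E = −n_x/n_z = 0.91498 and ∂z/∂N = −n_y/n_z = 0.71362.
|∇z| = √(a²+b²) = 1.16036, so dip δ = arctan(1.16036) = 49.25°.
True thickness = vertical thickness × cos δ = 54.2 × cos 49.25° = 35.4 m.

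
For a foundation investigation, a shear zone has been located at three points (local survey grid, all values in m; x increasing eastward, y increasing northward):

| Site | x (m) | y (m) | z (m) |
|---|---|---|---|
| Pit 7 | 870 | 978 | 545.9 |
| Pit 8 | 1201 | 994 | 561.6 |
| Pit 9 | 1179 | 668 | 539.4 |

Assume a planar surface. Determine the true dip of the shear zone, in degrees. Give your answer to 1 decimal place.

Two edge vectors: Pit 7→Pit 8 = (331, 16, 15.7), Pit 7→Pit 9 = (309, -310, -6.5).
Normal n = (Pit 7→Pit 8) × (Pit 7→Pit 9) = (4763, 7002.8, -107554).
So ∂z/∂x = −n_x/n_z = 0.04428 and ∂z/∂y = −n_y/n_z = 0.06511.
Gradient magnitude |∇z| = √(a² + b²) = √(0.00196 + 0.00424) = 0.07874.
True dip = arctan(0.07874) = 4.5°, dipping toward SW (azimuth ≈ 214°).

4.5°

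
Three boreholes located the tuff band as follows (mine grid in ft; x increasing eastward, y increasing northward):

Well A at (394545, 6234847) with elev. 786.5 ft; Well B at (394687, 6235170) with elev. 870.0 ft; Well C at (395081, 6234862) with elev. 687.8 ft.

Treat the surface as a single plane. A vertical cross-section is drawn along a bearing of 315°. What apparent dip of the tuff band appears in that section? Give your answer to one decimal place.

20.8°

Two edge vectors: Well A→Well B = (142, 323, 83.5), Well A→Well C = (536, 15, -98.7).
Normal n = (Well A→Well B) × (Well A→Well C) = (-33132.6, 58771.4, -170998).
So ∂z/∂x = −n_x/n_z = −0.19376 and ∂z/∂y = −n_y/n_z = 0.34370.
Unit vector along 315° is (sin 315°, cos 315°) = (-0.7071, 0.7071).
Slope in that direction = a·(-0.7071) + b·(0.7071) = 0.38004.
Apparent dip = arctan|0.38004| = 20.8° (true dip is 21.5°, so apparent ≤ true as expected).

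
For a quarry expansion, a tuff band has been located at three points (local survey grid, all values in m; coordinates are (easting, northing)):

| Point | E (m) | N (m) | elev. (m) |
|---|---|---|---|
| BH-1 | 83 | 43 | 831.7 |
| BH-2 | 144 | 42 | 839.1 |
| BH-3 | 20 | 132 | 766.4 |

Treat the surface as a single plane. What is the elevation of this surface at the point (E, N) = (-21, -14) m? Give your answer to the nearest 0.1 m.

857.6 m

Two edge vectors: BH-1→BH-2 = (61, -1, 7.4), BH-1→BH-3 = (-63, 89, -65.3).
Normal n = (BH-1→BH-2) × (BH-1→BH-3) = (-593.3, 3517.1, 5366).
So ∂z/∂E = −n_x/n_z = 0.11057 and ∂z/∂N = −n_y/n_z = −0.65544.
Intercept c from BH-1: 831.7 − 9.18 + 28.18 = 850.71.
At (-21, -14): z = −2.3 + 9.2 + 850.71 = 857.6 m.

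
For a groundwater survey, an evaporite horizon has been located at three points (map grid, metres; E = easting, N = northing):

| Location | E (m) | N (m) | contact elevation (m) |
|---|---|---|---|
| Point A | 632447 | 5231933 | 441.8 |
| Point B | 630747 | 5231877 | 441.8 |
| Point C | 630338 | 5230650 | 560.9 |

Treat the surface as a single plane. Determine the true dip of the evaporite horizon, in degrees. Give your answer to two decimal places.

5.61°

Two edge vectors: Point A→Point B = (-1700, -56, 0), Point A→Point C = (-2109, -1283, 119.1).
Normal n = (Point A→Point B) × (Point A→Point C) = (-6669.6, 202470, 2062996).
So ∂z/∂E = −n_x/n_z = 0.00323 and ∂z/∂N = −n_y/n_z = −0.09814.
Gradient magnitude |∇z| = √(a² + b²) = √(0.00001 + 0.00963) = 0.09820.
True dip = arctan(0.09820) = 5.61°, dipping toward N (azimuth ≈ 358°).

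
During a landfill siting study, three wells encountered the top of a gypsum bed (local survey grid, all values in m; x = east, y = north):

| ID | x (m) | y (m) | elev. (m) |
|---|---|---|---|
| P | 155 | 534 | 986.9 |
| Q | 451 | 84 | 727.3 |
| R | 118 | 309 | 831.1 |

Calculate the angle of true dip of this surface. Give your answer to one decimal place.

Let the plane be z = a·x + b·y + c.
Q−P: 296a − 450b = −259.6;  R−P: −37a − 225b = −155.8.
Solving gives a = 0.14054, b = 0.66933.
Gradient magnitude |∇z| = √(a² + b²) = √(0.01975 + 0.44801) = 0.68393.
True dip = arctan(0.68393) = 34.4°, dipping toward SSW (azimuth ≈ 192°).

34.4°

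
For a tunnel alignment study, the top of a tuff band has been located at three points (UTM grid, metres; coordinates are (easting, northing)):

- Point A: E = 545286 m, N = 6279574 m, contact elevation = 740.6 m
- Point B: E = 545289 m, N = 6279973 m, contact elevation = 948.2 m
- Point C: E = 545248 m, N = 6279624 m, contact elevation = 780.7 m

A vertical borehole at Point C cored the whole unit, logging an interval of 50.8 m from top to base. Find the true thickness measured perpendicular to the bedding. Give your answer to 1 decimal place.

Two edge vectors: Point A→Point B = (3, 399, 207.6), Point A→Point C = (-38, 50, 40.1).
Normal n = (Point A→Point B) × (Point A→Point C) = (5619.9, -8009.1, 15312).
So ∂z/∂E = −n_x/n_z = −0.36703 and ∂z/∂N = −n_y/n_z = 0.52306.
|∇z| = √(a²+b²) = 0.63898, so dip δ = arctan(0.63898) = 32.58°.
True thickness = vertical thickness × cos δ = 50.8 × cos 32.58° = 42.8 m.

42.8 m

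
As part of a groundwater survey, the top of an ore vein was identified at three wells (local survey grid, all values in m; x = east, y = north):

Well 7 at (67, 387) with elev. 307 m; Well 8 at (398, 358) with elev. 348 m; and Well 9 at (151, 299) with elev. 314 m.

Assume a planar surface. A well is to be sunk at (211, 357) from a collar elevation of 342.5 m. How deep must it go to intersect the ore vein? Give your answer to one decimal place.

Let the plane be z = a·x + b·y + c.
Well 8−Well 7: 331a − 29b = 41;  Well 9−Well 7: 84a − 88b = 7.
Solving gives a = 0.12757, b = 0.04222.
Then c = 307 − a·67 − b·387 = 282.11.
At (211, 357): z_contact = 26.92 + 15.07 + 282.11 = 324.10 m.
Depth below ground = 342.5 − 324.10 = 18.4 m.

18.4 m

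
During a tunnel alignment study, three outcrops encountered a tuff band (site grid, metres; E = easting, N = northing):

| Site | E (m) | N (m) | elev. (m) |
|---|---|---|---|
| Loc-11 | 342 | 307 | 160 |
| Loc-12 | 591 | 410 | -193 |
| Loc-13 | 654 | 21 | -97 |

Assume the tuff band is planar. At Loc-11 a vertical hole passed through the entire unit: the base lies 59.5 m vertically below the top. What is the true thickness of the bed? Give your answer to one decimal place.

36.1 m

Let the plane be z = a·E + b·N + c.
Loc-12−Loc-11: 249a + 103b = −353;  Loc-13−Loc-11: 312a − 286b = −257.
Solving gives a = −1.23299, b = −0.44647.
|∇z| = √(a²+b²) = 1.31133, so dip δ = arctan(1.31133) = 52.67°.
True thickness = vertical thickness × cos δ = 59.5 × cos 52.67° = 36.1 m.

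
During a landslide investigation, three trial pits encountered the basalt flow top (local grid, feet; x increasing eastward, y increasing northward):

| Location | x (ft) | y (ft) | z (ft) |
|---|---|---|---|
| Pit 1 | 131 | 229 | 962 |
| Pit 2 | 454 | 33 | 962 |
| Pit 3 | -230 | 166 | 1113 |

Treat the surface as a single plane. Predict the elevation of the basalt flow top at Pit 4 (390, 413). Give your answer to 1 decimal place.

Let the plane be z = a·x + b·y + c.
Pit 2−Pit 1: 323a − 196b = 0;  Pit 3−Pit 1: −361a − 63b = 151.
Solving gives a = −0.32486, b = −0.53535.
Then c = 962 − a·131 − b·229 = 1127.15.
At (390, 413): z = −126.7 − 221.1 + 1127.15 = 779.4 ft.

779.4 ft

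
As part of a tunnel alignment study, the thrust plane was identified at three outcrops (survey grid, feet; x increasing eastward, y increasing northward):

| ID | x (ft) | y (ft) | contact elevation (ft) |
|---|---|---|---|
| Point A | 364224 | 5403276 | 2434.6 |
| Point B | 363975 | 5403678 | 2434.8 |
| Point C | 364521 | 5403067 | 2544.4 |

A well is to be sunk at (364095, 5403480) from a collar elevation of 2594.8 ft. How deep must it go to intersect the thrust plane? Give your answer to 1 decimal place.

Two edge vectors: Point A→Point B = (-249, 402, 0.2), Point A→Point C = (297, -209, 109.8).
Normal n = (Point A→Point B) × (Point A→Point C) = (44181.4, 27399.6, -67353).
So ∂z/∂x = −n_x/n_z = 0.655967811 and ∂z/∂y = −n_y/n_z = 0.406805933.
Intercept c from Point A: 2434.6 − 238919.22 − 2198084.73 = −2434569.35.
At (364095, 5403480): z_contact = 238834.60 + 2198167.72 − 2434569.35 = 2432.97 ft.
Depth below ground = 2594.8 − 2432.97 = 161.8 ft.

161.8 ft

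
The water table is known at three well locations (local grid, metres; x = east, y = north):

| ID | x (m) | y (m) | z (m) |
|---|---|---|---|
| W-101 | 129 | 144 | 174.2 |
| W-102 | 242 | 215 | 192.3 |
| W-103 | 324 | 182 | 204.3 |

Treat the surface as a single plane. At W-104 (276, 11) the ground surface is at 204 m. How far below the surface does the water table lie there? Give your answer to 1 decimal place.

9.3 m

Two edge vectors: W-101→W-102 = (113, 71, 18.1), W-101→W-103 = (195, 38, 30.1).
Normal n = (W-101→W-102) × (W-101→W-103) = (1449.3, 128.2, -9551).
So ∂z/∂x = −n_x/n_z = 0.15174 and ∂z/∂y = −n_y/n_z = 0.01342.
Intercept c from W-101: 174.2 − 19.57 − 1.93 = 152.69.
At (276, 11): z_contact = 41.88 + 0.15 + 152.69 = 194.72 m.
Depth below ground = 204 − 194.72 = 9.3 m.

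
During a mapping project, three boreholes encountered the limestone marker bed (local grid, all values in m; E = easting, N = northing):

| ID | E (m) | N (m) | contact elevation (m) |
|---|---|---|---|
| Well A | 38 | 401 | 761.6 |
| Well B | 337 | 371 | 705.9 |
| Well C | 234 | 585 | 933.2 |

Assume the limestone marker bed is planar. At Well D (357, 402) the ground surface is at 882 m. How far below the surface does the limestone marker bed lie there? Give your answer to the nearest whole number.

146 m

Two edge vectors: Well A→Well B = (299, -30, -55.7), Well A→Well C = (196, 184, 171.6).
Normal n = (Well A→Well B) × (Well A→Well C) = (5100.8, -62225.6, 60896).
So ∂z/∂E = −n_x/n_z = −0.08376 and ∂z/∂N = −n_y/n_z = 1.02183.
Intercept c from Well A: 761.6 + 3.18 − 409.76 = 355.03.
At (357, 402): z_contact = −29.9 + 410.8 + 355.03 = 735.9 m.
Depth below ground = 882 − 735.9 = 146 m.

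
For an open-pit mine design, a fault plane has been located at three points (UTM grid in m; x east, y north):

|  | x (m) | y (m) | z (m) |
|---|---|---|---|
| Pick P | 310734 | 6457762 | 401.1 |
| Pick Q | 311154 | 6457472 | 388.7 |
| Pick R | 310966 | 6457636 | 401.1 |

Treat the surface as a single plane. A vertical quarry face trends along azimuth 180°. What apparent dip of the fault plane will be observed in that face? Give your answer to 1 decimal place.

11.3°

Two edge vectors: Pick P→Pick Q = (420, -290, -12.4), Pick P→Pick R = (232, -126, 0).
Normal n = (Pick P→Pick Q) × (Pick P→Pick R) = (-1562.4, -2876.8, 14360).
So ∂z/∂x = −n_x/n_z = 0.10880 and ∂z/∂y = −n_y/n_z = 0.20033.
Unit vector along 180° is (sin 180°, cos 180°) = (0.0000, -1.0000).
Slope in that direction = a·(0.0000) + b·(-1.0000) = −0.20033.
Apparent dip = arctan|0.20033| = 11.3° (true dip is 12.8°, so apparent ≤ true as expected).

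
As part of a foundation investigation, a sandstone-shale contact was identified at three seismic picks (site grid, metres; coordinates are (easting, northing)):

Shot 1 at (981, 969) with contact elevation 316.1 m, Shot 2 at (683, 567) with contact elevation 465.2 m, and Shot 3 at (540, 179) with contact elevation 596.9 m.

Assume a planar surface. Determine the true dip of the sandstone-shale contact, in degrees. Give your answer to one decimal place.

17.7°

Two edge vectors: Shot 1→Shot 2 = (-298, -402, 149.1), Shot 1→Shot 3 = (-441, -790, 280.8).
Normal n = (Shot 1→Shot 2) × (Shot 1→Shot 3) = (4907.4, 17925.3, 58138).
So ∂z/∂E = −n_x/n_z = −0.08441 and ∂z/∂N = −n_y/n_z = −0.30832.
Gradient magnitude |∇z| = √(a² + b²) = √(0.00712 + 0.09506) = 0.31967.
True dip = arctan(0.31967) = 17.7°, dipping toward NNE (azimuth ≈ 015°).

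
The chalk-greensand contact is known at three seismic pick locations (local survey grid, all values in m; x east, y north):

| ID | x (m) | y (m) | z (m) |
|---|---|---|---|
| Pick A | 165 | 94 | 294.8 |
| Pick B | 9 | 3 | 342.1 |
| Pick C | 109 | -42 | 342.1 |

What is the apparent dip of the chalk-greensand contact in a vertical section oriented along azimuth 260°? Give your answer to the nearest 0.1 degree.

10.3°

Let the plane be z = a·x + b·y + c.
Pick B−Pick A: −156a − 91b = 47.3;  Pick C−Pick A: −56a − 136b = 47.3.
Solving gives a = −0.13204, b = −0.29342.
Unit vector along 260° is (sin 260°, cos 260°) = (-0.9848, -0.1736).
Slope in that direction = a·(-0.9848) + b·(-0.1736) = 0.18099.
Apparent dip = arctan|0.18099| = 10.3° (true dip is 17.8°, so apparent ≤ true as expected).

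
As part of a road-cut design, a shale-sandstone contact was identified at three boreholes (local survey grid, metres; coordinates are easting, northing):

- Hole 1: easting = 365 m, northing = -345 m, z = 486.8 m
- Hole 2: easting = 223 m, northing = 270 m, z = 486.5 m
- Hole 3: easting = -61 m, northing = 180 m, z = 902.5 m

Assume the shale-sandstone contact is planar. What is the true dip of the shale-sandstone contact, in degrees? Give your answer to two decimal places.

Let the plane be z = a·easting + b·northing + c.
Hole 2−Hole 1: −142a + 615b = −0.3;  Hole 3−Hole 1: −426a + 525b = 415.7.
Solving gives a = −1.36477, b = −0.31561.
Gradient magnitude |∇z| = √(a² + b²) = √(1.86260 + 0.09961) = 1.40079.
True dip = arctan(1.40079) = 54.48°, dipping toward ENE (azimuth ≈ 077°).

54.48°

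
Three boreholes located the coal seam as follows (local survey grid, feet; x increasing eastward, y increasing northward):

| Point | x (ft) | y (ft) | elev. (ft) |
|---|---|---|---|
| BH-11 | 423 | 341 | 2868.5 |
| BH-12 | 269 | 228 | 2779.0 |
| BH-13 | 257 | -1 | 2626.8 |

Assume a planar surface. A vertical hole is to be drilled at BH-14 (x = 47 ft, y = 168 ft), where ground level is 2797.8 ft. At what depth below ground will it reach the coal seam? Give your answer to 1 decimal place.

80.0 ft

Let the plane be z = a·x + b·y + c.
BH-12−BH-11: −154a − 113b = −89.5;  BH-13−BH-11: −166a − 342b = −241.7.
Solving gives a = 0.09723, b = 0.65953.
Then c = 2868.5 − a·423 − b·341 = 2602.47.
At (47, 168): z_contact = 4.57 + 110.80 + 2602.47 = 2717.84 ft.
Depth below ground = 2797.8 − 2717.84 = 80.0 ft.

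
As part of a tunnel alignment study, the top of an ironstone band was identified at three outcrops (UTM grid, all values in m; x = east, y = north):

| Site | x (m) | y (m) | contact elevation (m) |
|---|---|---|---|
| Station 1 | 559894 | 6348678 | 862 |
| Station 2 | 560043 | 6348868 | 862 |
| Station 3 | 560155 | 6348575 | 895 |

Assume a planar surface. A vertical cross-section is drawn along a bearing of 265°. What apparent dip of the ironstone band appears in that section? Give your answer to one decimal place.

5.1°

Let the plane be z = a·x + b·y + c.
Station 2−Station 1: 149a + 190b = 0;  Station 3−Station 1: 261a − 103b = 33.
Solving gives a = 0.09656, b = −0.07572.
Unit vector along 265° is (sin 265°, cos 265°) = (-0.9962, -0.0872).
Slope in that direction = a·(-0.9962) + b·(-0.0872) = −0.08959.
Apparent dip = arctan|0.08959| = 5.1° (true dip is 7.0°, so apparent ≤ true as expected).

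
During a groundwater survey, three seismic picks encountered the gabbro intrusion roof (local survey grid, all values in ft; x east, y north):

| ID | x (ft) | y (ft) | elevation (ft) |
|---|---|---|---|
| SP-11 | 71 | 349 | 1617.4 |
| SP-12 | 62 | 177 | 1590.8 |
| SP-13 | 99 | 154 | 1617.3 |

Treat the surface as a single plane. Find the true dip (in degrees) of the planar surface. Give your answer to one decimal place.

Let the plane be z = a·x + b·y + c.
SP-12−SP-11: −9a − 172b = −26.6;  SP-13−SP-11: 28a − 195b = −0.1.
Solving gives a = 0.78676, b = 0.11348.
Gradient magnitude |∇z| = √(a² + b²) = √(0.61899 + 0.01288) = 0.79490.
True dip = arctan(0.79490) = 38.5°, dipping toward W (azimuth ≈ 262°).

38.5°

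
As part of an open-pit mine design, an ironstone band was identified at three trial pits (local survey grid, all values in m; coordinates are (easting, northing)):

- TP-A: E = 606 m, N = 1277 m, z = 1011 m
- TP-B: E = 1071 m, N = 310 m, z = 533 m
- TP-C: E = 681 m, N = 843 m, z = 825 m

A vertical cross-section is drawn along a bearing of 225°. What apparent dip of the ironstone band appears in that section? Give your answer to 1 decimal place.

Two edge vectors: TP-A→TP-B = (465, -967, -478), TP-A→TP-C = (75, -434, -186).
Normal n = (TP-A→TP-B) × (TP-A→TP-C) = (-27590, 50640, -129285).
So ∂z/∂E = −n_x/n_z = −0.21340 and ∂z/∂N = −n_y/n_z = 0.39169.
Unit vector along 225° is (sin 225°, cos 225°) = (-0.7071, -0.7071).
Slope in that direction = a·(-0.7071) + b·(-0.7071) = −0.12607.
Apparent dip = arctan|0.12607| = 7.2° (true dip is 24.0°, so apparent ≤ true as expected).

7.2°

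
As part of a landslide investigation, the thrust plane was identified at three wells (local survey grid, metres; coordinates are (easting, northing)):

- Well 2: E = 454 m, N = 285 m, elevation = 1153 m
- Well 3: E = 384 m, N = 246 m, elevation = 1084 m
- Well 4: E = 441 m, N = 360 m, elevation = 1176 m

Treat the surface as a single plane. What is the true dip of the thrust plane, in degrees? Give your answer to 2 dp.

Two edge vectors: Well 2→Well 3 = (-70, -39, -69), Well 2→Well 4 = (-13, 75, 23).
Normal n = (Well 2→Well 3) × (Well 2→Well 4) = (4278, 2507, -5757).
So ∂z/∂E = −n_x/n_z = 0.74310 and ∂z/∂N = −n_y/n_z = 0.43547.
Gradient magnitude |∇z| = √(a² + b²) = √(0.55219 + 0.18963) = 0.86129.
True dip = arctan(0.86129) = 40.74°, dipping toward WSW (azimuth ≈ 240°).

40.74°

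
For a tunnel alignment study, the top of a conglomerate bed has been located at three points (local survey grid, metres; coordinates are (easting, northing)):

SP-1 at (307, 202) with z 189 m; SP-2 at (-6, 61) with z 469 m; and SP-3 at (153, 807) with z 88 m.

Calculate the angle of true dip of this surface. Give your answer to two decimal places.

Two edge vectors: SP-1→SP-2 = (-313, -141, 280), SP-1→SP-3 = (-154, 605, -101).
Normal n = (SP-1→SP-2) × (SP-1→SP-3) = (-155159, -74733, -211079).
So ∂z/∂E = −n_x/n_z = −0.73508 and ∂z/∂N = −n_y/n_z = −0.35405.
Gradient magnitude |∇z| = √(a² + b²) = √(0.54034 + 0.12535) = 0.81590.
True dip = arctan(0.81590) = 39.21°, dipping toward ENE (azimuth ≈ 064°).

39.21°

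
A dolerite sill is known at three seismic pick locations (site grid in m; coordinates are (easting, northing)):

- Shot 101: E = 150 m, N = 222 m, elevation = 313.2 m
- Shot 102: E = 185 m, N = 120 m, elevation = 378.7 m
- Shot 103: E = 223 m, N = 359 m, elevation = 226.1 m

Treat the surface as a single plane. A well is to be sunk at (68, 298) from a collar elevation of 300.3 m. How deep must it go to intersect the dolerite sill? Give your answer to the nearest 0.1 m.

36.3 m

Two edge vectors: Shot 101→Shot 102 = (35, -102, 65.5), Shot 101→Shot 103 = (73, 137, -87.1).
Normal n = (Shot 101→Shot 102) × (Shot 101→Shot 103) = (-89.3, 7830, 12241).
So ∂z/∂E = −n_x/n_z = 0.00730 and ∂z/∂N = −n_y/n_z = −0.63965.
Intercept c from Shot 101: 313.2 − 1.09 + 142.00 = 454.11.
At (68, 298): z_contact = 0.50 − 190.62 + 454.11 = 263.99 m.
Depth below ground = 300.3 − 263.99 = 36.3 m.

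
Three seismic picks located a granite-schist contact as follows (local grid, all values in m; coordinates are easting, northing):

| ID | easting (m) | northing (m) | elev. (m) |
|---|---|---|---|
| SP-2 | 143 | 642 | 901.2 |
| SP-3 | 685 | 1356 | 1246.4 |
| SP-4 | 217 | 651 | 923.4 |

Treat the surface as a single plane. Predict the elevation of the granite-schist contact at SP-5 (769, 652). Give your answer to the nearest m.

Two edge vectors: SP-2→SP-3 = (542, 714, 345.2), SP-2→SP-4 = (74, 9, 22.2).
Normal n = (SP-2→SP-3) × (SP-2→SP-4) = (12744, 13512.4, -47958).
So ∂z/∂easting = −n_x/n_z = 0.26573 and ∂z/∂northing = −n_y/n_z = 0.28175.
Intercept c from SP-2: 901.2 − 38.00 − 180.89 = 682.31.
At (769, 652): z = 204.3 + 183.7 + 682.31 = 1070.4 m.

1070 m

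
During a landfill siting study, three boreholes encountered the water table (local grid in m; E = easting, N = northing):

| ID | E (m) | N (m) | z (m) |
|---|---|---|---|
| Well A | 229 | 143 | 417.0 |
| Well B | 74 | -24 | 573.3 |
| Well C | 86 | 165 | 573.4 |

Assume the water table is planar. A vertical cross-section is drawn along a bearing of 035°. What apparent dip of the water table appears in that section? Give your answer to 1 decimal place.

29.4°

Let the plane be z = a·E + b·N + c.
Well B−Well A: −155a − 167b = 156.3;  Well C−Well A: −143a + 22b = 156.4.
Solving gives a = −1.08305, b = 0.06929.
Unit vector along 035° is (sin 35°, cos 35°) = (0.5736, 0.8192).
Slope in that direction = a·(0.5736) + b·(0.8192) = −0.56445.
Apparent dip = arctan|0.56445| = 29.4° (true dip is 47.3°, so apparent ≤ true as expected).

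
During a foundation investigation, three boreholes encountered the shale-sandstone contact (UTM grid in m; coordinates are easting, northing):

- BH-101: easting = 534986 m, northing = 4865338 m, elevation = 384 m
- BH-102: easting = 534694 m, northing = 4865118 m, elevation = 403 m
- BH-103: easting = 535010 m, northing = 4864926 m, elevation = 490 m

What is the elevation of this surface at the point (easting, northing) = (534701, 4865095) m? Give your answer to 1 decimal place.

409.6 m

Two edge vectors: BH-101→BH-102 = (-292, -220, 19), BH-101→BH-103 = (24, -412, 106).
Normal n = (BH-101→BH-102) × (BH-101→BH-103) = (-15492, 31408, 125584).
So ∂z/∂easting = −n_x/n_z = 0.123359664 and ∂z/∂northing = −n_y/n_z = −0.250095554.
Intercept c from BH-101: 384 − 65995.69 + 1216799.40 = 1151187.71.
At (534701, 4865095): z = 65960.5 − 1216738.6 + 1151187.71 = 409.6 m.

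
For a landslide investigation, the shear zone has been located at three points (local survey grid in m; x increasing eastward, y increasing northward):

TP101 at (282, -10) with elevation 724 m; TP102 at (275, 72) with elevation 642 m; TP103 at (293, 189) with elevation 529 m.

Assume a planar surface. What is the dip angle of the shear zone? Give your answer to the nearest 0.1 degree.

Let the plane be z = a·x + b·y + c.
TP102−TP101: −7a + 82b = −82;  TP103−TP101: 11a + 199b = −195.
Solving gives a = 0.14292, b = −0.98780.
Gradient magnitude |∇z| = √(a² + b²) = √(0.02043 + 0.97575) = 0.99809.
True dip = arctan(0.99809) = 44.9°, dipping toward N (azimuth ≈ 352°).

44.9°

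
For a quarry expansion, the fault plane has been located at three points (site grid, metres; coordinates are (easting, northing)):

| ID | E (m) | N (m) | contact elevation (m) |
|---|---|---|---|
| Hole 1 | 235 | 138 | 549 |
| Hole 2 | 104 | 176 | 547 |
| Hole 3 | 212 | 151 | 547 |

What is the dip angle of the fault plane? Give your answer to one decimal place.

15.0°

Let the plane be z = a·E + b·N + c.
Hole 2−Hole 1: −131a + 38b = −2;  Hole 3−Hole 1: −23a + 13b = −2.
Solving gives a = −0.06031, b = −0.26055.
Gradient magnitude |∇z| = √(a² + b²) = √(0.00364 + 0.06789) = 0.26744.
True dip = arctan(0.26744) = 15.0°, dipping toward NNE (azimuth ≈ 013°).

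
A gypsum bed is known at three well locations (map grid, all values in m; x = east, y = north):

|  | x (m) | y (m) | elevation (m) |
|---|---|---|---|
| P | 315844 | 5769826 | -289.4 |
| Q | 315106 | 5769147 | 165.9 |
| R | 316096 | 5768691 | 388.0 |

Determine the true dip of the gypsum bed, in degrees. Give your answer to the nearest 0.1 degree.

31.5°

Let the plane be z = a·x + b·y + c.
Q−P: −738a − 679b = 455.3;  R−P: 252a − 1135b = 677.4.
Solving gives a = −0.05632, b = −0.60933.
Gradient magnitude |∇z| = √(a² + b²) = √(0.00317 + 0.37129) = 0.61193.
True dip = arctan(0.61193) = 31.5°, dipping toward N (azimuth ≈ 005°).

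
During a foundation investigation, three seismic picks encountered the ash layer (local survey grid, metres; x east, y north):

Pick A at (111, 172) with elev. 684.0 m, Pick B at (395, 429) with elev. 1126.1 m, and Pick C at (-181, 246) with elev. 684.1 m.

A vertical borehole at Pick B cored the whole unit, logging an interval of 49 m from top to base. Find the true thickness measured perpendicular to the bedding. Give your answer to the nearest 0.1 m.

28.7 m

Two edge vectors: Pick A→Pick B = (284, 257, 442.1), Pick A→Pick C = (-292, 74, 0.1).
Normal n = (Pick A→Pick B) × (Pick A→Pick C) = (-32689.7, -129121.6, 96060).
So ∂z/∂x = −n_x/n_z = 0.34031 and ∂z/∂y = −n_y/n_z = 1.34418.
|∇z| = √(a²+b²) = 1.38659, so dip δ = arctan(1.38659) = 54.20°.
True thickness = vertical thickness × cos δ = 49 × cos 54.20° = 28.7 m.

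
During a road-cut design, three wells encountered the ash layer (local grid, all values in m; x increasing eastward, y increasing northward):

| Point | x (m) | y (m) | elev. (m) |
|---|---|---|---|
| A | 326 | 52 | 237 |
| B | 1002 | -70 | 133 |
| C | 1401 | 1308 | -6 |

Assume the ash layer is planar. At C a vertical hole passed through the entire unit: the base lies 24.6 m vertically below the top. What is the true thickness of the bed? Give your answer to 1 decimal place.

24.2 m

Let the plane be z = a·x + b·y + c.
B−A: 676a − 122b = −104;  C−A: 1075a + 1256b = −243.
Solving gives a = −0.16351, b = −0.05353.
|∇z| = √(a²+b²) = 0.17205, so dip δ = arctan(0.17205) = 9.76°.
True thickness = vertical thickness × cos δ = 24.6 × cos 9.76° = 24.2 m.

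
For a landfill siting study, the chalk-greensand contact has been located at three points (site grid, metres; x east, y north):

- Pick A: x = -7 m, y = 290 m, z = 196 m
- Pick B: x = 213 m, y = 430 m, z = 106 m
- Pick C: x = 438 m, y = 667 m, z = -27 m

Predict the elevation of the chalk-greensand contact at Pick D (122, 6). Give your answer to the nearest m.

303 m

Two edge vectors: Pick A→Pick B = (220, 140, -90), Pick A→Pick C = (445, 377, -223).
Normal n = (Pick A→Pick B) × (Pick A→Pick C) = (2710, 9010, 20640).
So ∂z/∂x = −n_x/n_z = −0.13130 and ∂z/∂y = −n_y/n_z = −0.43653.
Intercept c from Pick A: 196 − 0.92 + 126.59 = 321.67.
At (122, 6): z = −16.0 − 2.6 + 321.67 = 303.0 m.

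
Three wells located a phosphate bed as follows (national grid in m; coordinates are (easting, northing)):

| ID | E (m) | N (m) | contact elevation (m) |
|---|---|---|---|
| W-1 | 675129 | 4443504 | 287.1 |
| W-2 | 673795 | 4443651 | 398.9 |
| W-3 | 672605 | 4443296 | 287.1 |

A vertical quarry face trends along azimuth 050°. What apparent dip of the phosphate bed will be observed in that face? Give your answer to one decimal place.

Let the plane be z = a·E + b·N + c.
W-2−W-1: −1334a + 147b = 111.8;  W-3−W-1: −2524a − 208b = 0.
Solving gives a = −0.03586, b = 0.43513.
Unit vector along 050° is (sin 50°, cos 50°) = (0.7660, 0.6428).
Slope in that direction = a·(0.7660) + b·(0.6428) = 0.25223.
Apparent dip = arctan|0.25223| = 14.2° (true dip is 23.6°, so apparent ≤ true as expected).

14.2°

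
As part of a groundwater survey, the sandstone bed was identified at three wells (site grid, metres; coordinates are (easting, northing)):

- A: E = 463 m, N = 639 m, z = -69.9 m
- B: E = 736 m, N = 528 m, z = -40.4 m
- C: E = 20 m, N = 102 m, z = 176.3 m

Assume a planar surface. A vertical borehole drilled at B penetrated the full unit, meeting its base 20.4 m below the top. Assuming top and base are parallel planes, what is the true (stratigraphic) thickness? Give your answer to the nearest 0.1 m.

18.8 m

Let the plane be z = a·E + b·N + c.
B−A: 273a − 111b = 29.5;  C−A: −443a − 537b = 246.2.
Solving gives a = −0.05867, b = −0.41007.
|∇z| = √(a²+b²) = 0.41425, so dip δ = arctan(0.41425) = 22.50°.
True thickness = vertical thickness × cos δ = 20.4 × cos 22.50° = 18.8 m.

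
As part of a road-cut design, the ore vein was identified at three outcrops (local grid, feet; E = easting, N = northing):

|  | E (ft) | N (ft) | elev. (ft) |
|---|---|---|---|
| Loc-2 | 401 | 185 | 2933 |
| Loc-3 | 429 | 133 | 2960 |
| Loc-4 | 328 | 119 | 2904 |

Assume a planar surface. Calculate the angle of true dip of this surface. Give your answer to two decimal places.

31.72°

Two edge vectors: Loc-2→Loc-3 = (28, -52, 27), Loc-2→Loc-4 = (-73, -66, -29).
Normal n = (Loc-2→Loc-3) × (Loc-2→Loc-4) = (3290, -1159, -5644).
So ∂z/∂E = −n_x/n_z = 0.58292 and ∂z/∂N = −n_y/n_z = −0.20535.
Gradient magnitude |∇z| = √(a² + b²) = √(0.33980 + 0.04217) = 0.61803.
True dip = arctan(0.61803) = 31.72°, dipping toward WNW (azimuth ≈ 289°).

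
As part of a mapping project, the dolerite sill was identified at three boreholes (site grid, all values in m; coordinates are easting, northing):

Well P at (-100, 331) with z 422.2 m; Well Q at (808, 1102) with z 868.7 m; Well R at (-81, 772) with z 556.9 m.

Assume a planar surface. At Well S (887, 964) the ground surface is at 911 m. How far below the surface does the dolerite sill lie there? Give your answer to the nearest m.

Two edge vectors: Well P→Well Q = (908, 771, 446.5), Well P→Well R = (19, 441, 134.7).
Normal n = (Well P→Well Q) × (Well P→Well R) = (-93052.8, -113824.1, 385779).
So ∂z/∂easting = −n_x/n_z = 0.24121 and ∂z/∂northing = −n_y/n_z = 0.29505.
Intercept c from Well P: 422.2 + 24.12 − 97.66 = 348.66.
At (887, 964): z_contact = 214.0 + 284.4 + 348.66 = 847.0 m.
Depth below ground = 911 − 847.0 = 64 m.

64 m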